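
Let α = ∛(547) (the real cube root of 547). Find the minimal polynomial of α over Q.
m_α(x) = x^3 - 547

α satisfies α^3 = 547, so x^3 - 547 annihilates α. By the rational root test, a rational root p/q (in lowest terms) of x^3 - 547 would satisfy p^3 = 547 q^3, forcing q = 1 and p^3 = 547; but 547 is not a perfect cube, contradiction. A monic cubic over Q with no rational root is irreducible (any nontrivial factorization would include a linear factor). Hence x^3 - 547 is the minimal polynomial of α, and in particular [Q(α):Q] = 3.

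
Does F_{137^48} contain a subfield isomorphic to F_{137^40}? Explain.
No: F_{137^40} is not a subfield of F_{137^48}

F_{p^m} embeds in F_{p^n} iff m | n. Here 40 ∤ 48 (since 48 = 1·40 + 8 with remainder 8 ≠ 0), so F_{137^40} is not a subfield of F_{137^48}. Equivalently: if it were, the tower law would give 40 = [F_{137^40}:F_137] dividing [F_{137^48}:F_137] = 48, contradiction.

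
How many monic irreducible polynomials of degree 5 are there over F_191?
There are 50838980352 monic irreducible polynomials of degree 5 over F_191

Each element of F_{191^5} that lies in no proper subfield is a root of exactly one monic irreducible of degree 5 over F_191, and each such polynomial has 5 distinct roots in F_{191^5}. By Möbius inversion the count is N_191(5) = (1/5) Σ_{d|5} μ(5/d) · 191^d = (1/5)(μ(5)·191^1 + μ(1)·191^5) = 254194901760/5 = 50838980352.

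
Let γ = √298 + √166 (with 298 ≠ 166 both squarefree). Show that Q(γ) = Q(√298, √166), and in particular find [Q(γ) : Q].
[Q(γ) : Q] = 4 (equivalently, Q(γ) = Q(√298, √166))

Obviously Q(γ) ⊆ Q(√298, √166), and [Q(√298, √166):Q] = 4 (since 298, 166 are distinct squarefree integers > 1 with 49468 not a perfect square). To show equality we compute the minimal polynomial of γ. From γ = √298 + √166: γ^2 = 298 + 2√(49468) + 166 = 464 + 2√(49468), so γ^2 - 464 = 2√(49468); squaring, (γ^2 - 464)^2 = 4·49468, i.e. γ^4 - 928γ^2 + 215296 - 197872 = 0, i.e. γ^4 - 928γ^2 + 17424 = 0. So γ is a root of x^4 - 928x^2 + 17424. This polynomial is irreducible over Q: it has no rational root (each ±√298 ± √166 is irrational), and any factorization into two quadratics over Q would force √(49468) ∈ Q (pairing opposite roots) or √298, √166 ∈ Q (other pairings), all impossible. Hence [Q(γ):Q] = 4 = [Q(√298, √166):Q], so Q(γ) = Q(√298, √166).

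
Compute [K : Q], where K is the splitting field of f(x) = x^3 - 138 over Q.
[K : Q] = 6

The roots of x^3 - 138 are ∛138, ω∛138, ω^2∛138 where ω = e^(2πi/3) is a primitive cube root of unity, so K = Q(∛138, ω). Now [Q(∛138):Q] = 3 (since 138 is not a perfect cube, x^3 - 138 is irreducible) and [Q(ω):Q] = 2. Both 2 and 3 divide [K:Q], and [K:Q] ≤ 3·2 = 6, so [K:Q] = 6. (Equivalently: Q(∛138) ⊂ R but ω ∉ R, so [K : Q(∛138)] = 2.)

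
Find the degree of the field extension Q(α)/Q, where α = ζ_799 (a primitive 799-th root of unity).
[Q(α):Q] = 736

The minimal polynomial of ζ_799 over Q is the 799-th cyclotomic polynomial Φ_799(x), which is irreducible over Q and has degree φ(799) = 736. Hence [Q(α):Q] = φ(799) = 736.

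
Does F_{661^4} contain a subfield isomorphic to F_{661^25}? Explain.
No: F_{661^25} is not a subfield of F_{661^4}

F_{p^m} embeds in F_{p^n} iff m | n. Here 25 ∤ 4 (since 4 = 0·25 + 4 with remainder 4 ≠ 0), so F_{661^25} is not a subfield of F_{661^4}. Equivalently: if it were, the tower law would give 25 = [F_{661^25}:F_661] dividing [F_{661^4}:F_661] = 4, contradiction.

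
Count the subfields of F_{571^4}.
F_{571^4} has 3 subfields

The subfields of F_{p^n} are exactly the fields F_{p^d} for d | n (each is the fixed field of the unique index-d subgroup of Gal(F_{p^n}/F_p) ≅ Z/nZ). The divisors of n = 4 are {1, 2, 4}, giving 3 subfields: F_{571^1}, F_{571^2}, F_{571^4}.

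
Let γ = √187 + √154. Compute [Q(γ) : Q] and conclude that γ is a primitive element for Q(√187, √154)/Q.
[Q(γ) : Q] = 4 (equivalently, Q(γ) = Q(√187, √154))

Obviously Q(γ) ⊆ Q(√187, √154), and [Q(√187, √154):Q] = 4 (since 187, 154 are distinct squarefree integers > 1 with 28798 not a perfect square). To show equality we compute the minimal polynomial of γ. From γ = √187 + √154: γ^2 = 187 + 2√(28798) + 154 = 341 + 2√(28798), so γ^2 - 341 = 2√(28798); squaring, (γ^2 - 341)^2 = 4·28798, i.e. γ^4 - 682γ^2 + 116281 - 115192 = 0, i.e. γ^4 - 682γ^2 + 1089 = 0. So γ is a root of x^4 - 682x^2 + 1089. This polynomial is irreducible over Q: it has no rational root (each ±√187 ± √154 is irrational), and any factorization into two quadratics over Q would force √(28798) ∈ Q (pairing opposite roots) or √187, √154 ∈ Q (other pairings), all impossible. Hence [Q(γ):Q] = 4 = [Q(√187, √154):Q], so Q(γ) = Q(√187, √154).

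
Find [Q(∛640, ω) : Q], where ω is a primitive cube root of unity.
[Q(∛640, ω) : Q] = 6

[Q(∛640):Q] = 3 (min poly x^3 - 640, irreducible since 640 is not a perfect cube). [Q(ω):Q] = 2 (min poly x^2 + x + 1). Since Q(∛640) ⊂ R and ω ∉ R, we have ω ∉ Q(∛640), so x^2 + x + 1 remains irreducible over Q(∛640) and [Q(∛640, ω) : Q(∛640)] = 2. By the tower law, [Q(∛640, ω) : Q] = 3 · 2 = 6. (In fact Q(∛640, ω) is the splitting field of x^3 - 640 over Q.)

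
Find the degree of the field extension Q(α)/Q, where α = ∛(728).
[Q(α):Q] = 3

The minimal polynomial of α is x^3 - 728, irreducible over Q since 728 is not a perfect cube (so x^3 - 728 has no rational root). Hence [Q(α):Q] = deg(m_α) = 3.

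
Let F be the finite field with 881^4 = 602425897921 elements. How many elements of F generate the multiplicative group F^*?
There are φ(602425897920) = 125179084800 primitive elements

F_q^* is cyclic of order q - 1 = 602425897920. A cyclic group of order m has exactly φ(m) generators. Here m = 602425897920 = 2^6 · 3^2 · 5 · 7^2 · 11 · 388081, so the number of primitive elements is φ(602425897920) = 125179084800.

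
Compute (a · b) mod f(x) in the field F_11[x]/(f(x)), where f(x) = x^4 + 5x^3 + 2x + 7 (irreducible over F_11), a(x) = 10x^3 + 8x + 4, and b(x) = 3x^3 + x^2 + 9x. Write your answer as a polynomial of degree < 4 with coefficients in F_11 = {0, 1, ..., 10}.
a · b ≡ 4x^3 + 3x^2 + 4x (mod f(x))

Multiply in F_11[x]: a(x)·b(x) = (10x^3 + 8x + 4)·(3x^3 + x^2 + 9x) = 8x^6 + 10x^5 + 4x^4 + 9x^3 + 10x^2 + 3x. This has degree ≥ 4, so divide by f(x) over F_11: 8x^6 + 10x^5 + 4x^4 + 9x^3 + 10x^2 + 3x = (8x^2 + 3x)·(x^4 + 5x^3 + 2x + 7) + (4x^3 + 3x^2 + 4x). Hence a·b ≡ 4x^3 + 3x^2 + 4x (mod f). (F_11[x]/(f) is a field with 11^4 = 14641 elements since f is irreducible of degree 4.)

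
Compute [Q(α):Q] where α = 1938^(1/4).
[Q(α):Q] = 4

α is a root of x^4 - 1938. By Eisenstein's criterion at the prime p = 2 (which divides the constant term 1938 but p^2 = 4 does not, since 1938 is squarefree), x^4 - 1938 is irreducible over Q. Hence [Q(α):Q] = 4.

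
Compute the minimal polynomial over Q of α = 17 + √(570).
m_α(x) = x^2 - 34x - 281

From α - 17 = √(570), squaring gives (α - 17)^2 = 570, i.e. α^2 - 34α + 289 = 570, so α^2 - 34α - 281 = 0. The discriminant of x^2 - 34x - 281 is (-34)^2 - 4·(-281) = 1156 + 1124 = 2280, and 4·(570) is not a perfect square in Q since 570 is squarefree and ≠ 1. Hence x^2 - 34x - 281 is irreducible over Q and is the minimal polynomial of α.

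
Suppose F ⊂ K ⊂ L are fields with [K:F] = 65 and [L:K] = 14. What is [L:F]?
[L:F] = 910

The tower law says that for any tower of field extensions F ⊂ K ⊂ L with finite degrees, [L:F] = [L:K] · [K:F]. Here this gives [L:F] = 14 · 65 = 910.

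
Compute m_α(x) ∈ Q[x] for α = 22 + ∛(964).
m_α(x) = x^3 - 66x^2 + 1452x - 11612

Set β = α - 22 = ∛(964), so β^3 = 964. Then (α - 22)^3 - 964 = 0, i.e. α is a root of g(x) = (x - 22)^3 - 964 = x^3 - 66x^2 + 1452x - 11612. Since g(x) = h(x - 22) where h(x) = x^3 - 964, and h is irreducible over Q (because 964 is not a perfect cube, so h has no rational root, and a monic cubic with no rational root is irreducible), g is also irreducible (irreducibility is preserved under the substitution x → x - 22). Hence m_α(x) = x^3 - 66x^2 + 1452x - 11612.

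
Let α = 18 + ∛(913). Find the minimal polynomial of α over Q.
m_α(x) = x^3 - 54x^2 + 972x - 6745

Set β = α - 18 = ∛(913), so β^3 = 913. Then (α - 18)^3 - 913 = 0, i.e. α is a root of g(x) = (x - 18)^3 - 913 = x^3 - 54x^2 + 972x - 6745. Since g(x) = h(x - 18) where h(x) = x^3 - 913, and h is irreducible over Q (because 913 is not a perfect cube, so h has no rational root, and a monic cubic with no rational root is irreducible), g is also irreducible (irreducibility is preserved under the substitution x → x - 18). Hence m_α(x) = x^3 - 54x^2 + 972x - 6745.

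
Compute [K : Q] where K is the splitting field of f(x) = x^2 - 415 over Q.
[K : Q] = 2

f(x) = x^2 - 415 factors as (x - √415)(x + √415). The splitting field is K = Q(√415). Since 415 is squarefree and > 1, it is not a perfect square, so x^2 - 415 is irreducible over Q and [Q(√415) : Q] = 2. Hence [K : Q] = 2.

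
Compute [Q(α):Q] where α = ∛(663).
[Q(α):Q] = 3

The minimal polynomial of α is x^3 - 663, irreducible over Q since 663 is not a perfect cube (so x^3 - 663 has no rational root). Hence [Q(α):Q] = deg(m_α) = 3.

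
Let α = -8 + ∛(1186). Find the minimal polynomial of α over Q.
m_α(x) = x^3 + 24x^2 + 192x - 674

Set β = α + 8 = ∛(1186), so β^3 = 1186. Then (α + 8)^3 - 1186 = 0, i.e. α is a root of g(x) = (x + 8)^3 - 1186 = x^3 + 24x^2 + 192x - 674. Since g(x) = h(x + 8) where h(x) = x^3 - 1186, and h is irreducible over Q (because 1186 is not a perfect cube, so h has no rational root, and a monic cubic with no rational root is irreducible), g is also irreducible (irreducibility is preserved under the substitution x → x + 8). Hence m_α(x) = x^3 + 24x^2 + 192x - 674.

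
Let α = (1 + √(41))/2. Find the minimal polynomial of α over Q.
m_α(x) = x^2 - x - 10

From 2α - 1 = √(41), squaring gives (2α - 1)^2 = 41, i.e. 4α^2 - 4α + 1 = 41, so α^2 - α + (1 - 41)/4 = 0. Since 41 ≡ 1 (mod 4), (1 - 41)/4 = -10 ∈ Z. The polynomial x^2 - x - 10 has discriminant 1 - 4·(-10) = 41, which is not a perfect square in Q (d = 41 is squarefree and ≠ 1), so x^2 - x - 10 is irreducible over Q. It is the minimal polynomial of α.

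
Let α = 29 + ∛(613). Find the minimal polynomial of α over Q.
m_α(x) = x^3 - 87x^2 + 2523x - 25002

Set β = α - 29 = ∛(613), so β^3 = 613. Then (α - 29)^3 - 613 = 0, i.e. α is a root of g(x) = (x - 29)^3 - 613 = x^3 - 87x^2 + 2523x - 25002. Since g(x) = h(x - 29) where h(x) = x^3 - 613, and h is irreducible over Q (because 613 is not a perfect cube, so h has no rational root, and a monic cubic with no rational root is irreducible), g is also irreducible (irreducibility is preserved under the substitution x → x - 29). Hence m_α(x) = x^3 - 87x^2 + 2523x - 25002.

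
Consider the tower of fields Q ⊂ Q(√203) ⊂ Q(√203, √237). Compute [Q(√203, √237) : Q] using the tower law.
[Q(√203, √237) : Q] = 4

[Q(√203):Q] = 2 (min poly x^2 - 203, irreducible since 203 is squarefree > 1). For the top step, suppose √237 ∈ Q(√203), say √237 = c + d√203 with c, d ∈ Q. Squaring: 237 = c^2 + 203d^2 + 2cd√203. Since √203 ∉ Q this forces 2cd = 0. If d = 0 then √237 = c ∈ Q, contradicting 237 squarefree > 1. If c = 0 then 237 = 203d^2, so 203·237 = (203d)^2 is a perfect square in Q — but 203·237 = 48111 is not a perfect square (since 203 and 237 are distinct squarefree integers). Contradiction. Hence √237 ∉ Q(√203), so x^2 - 237 stays irreducible over Q(√203) and [Q(√203, √237) : Q(√203)] = 2. By the tower law, [Q(√203, √237) : Q] = 2 · 2 = 4.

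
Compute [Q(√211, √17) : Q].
[Q(√211, √17) : Q] = 4

[Q(√211):Q] = 2 (min poly x^2 - 211, irreducible since 211 is squarefree > 1). For the top step, suppose √17 ∈ Q(√211), say √17 = c + d√211 with c, d ∈ Q. Squaring: 17 = c^2 + 211d^2 + 2cd√211. Since √211 ∉ Q this forces 2cd = 0. If d = 0 then √17 = c ∈ Q, contradicting 17 squarefree > 1. If c = 0 then 17 = 211d^2, so 211·17 = (211d)^2 is a perfect square in Q — but 211·17 = 3587 is not a perfect square (since 211 and 17 are distinct squarefree integers). Contradiction. Hence √17 ∉ Q(√211), so x^2 - 17 stays irreducible over Q(√211) and [Q(√211, √17) : Q(√211)] = 2. By the tower law, [Q(√211, √17) : Q] = 2 · 2 = 4.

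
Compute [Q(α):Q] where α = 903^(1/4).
[Q(α):Q] = 4

α is a root of x^4 - 903. By Eisenstein's criterion at the prime p = 3 (which divides the constant term 903 but p^2 = 9 does not, since 903 is squarefree), x^4 - 903 is irreducible over Q. Hence [Q(α):Q] = 4.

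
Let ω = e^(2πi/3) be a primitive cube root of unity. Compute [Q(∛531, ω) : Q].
[Q(∛531, ω) : Q] = 6

[Q(∛531):Q] = 3 (min poly x^3 - 531, irreducible since 531 is not a perfect cube). [Q(ω):Q] = 2 (min poly x^2 + x + 1). Since Q(∛531) ⊂ R and ω ∉ R, we have ω ∉ Q(∛531), so x^2 + x + 1 remains irreducible over Q(∛531) and [Q(∛531, ω) : Q(∛531)] = 2. By the tower law, [Q(∛531, ω) : Q] = 3 · 2 = 6. (In fact Q(∛531, ω) is the splitting field of x^3 - 531 over Q.)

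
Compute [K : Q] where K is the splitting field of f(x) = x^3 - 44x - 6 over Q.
[K : Q] = 6

By the rational root test, any rational root of the monic integer polynomial f(x) = x^3 - 44x - 6 must be an integer dividing the constant term -6, i.e. one of ±{1, 2, 3, 6}. Evaluating: f(1) = -49, f(-1) = 37, f(2) = -86, f(-2) = 74, f(3) = -111, f(-3) = 99, f(6) = -54, f(-6) = 42; none is 0, so f has no rational root and is therefore irreducible over Q (a cubic with no linear factor over a field is irreducible). For an irreducible cubic, the Galois group is A_3 or S_3 according as the discriminant disc(f) = -4a^3 - 27b^2 = -4·(-44)^3 - 27·(-6)^2 = 339764 is or is not a square in Q. Here disc(f) = 339764 is not a perfect square in Q, so the Galois group of f over Q is not contained in A_3 and must be all of S_3. The splitting field has degree |S_3| = 6 over Q, so [K : Q] = 6.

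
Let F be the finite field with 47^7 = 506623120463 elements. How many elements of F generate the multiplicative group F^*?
There are φ(506623120462) = 236663175672 primitive elements

F_q^* is cyclic of order q - 1 = 506623120462. A cyclic group of order m has exactly φ(m) generators. Here m = 506623120462 = 2 · 23 · 43 · 256128979, so the number of primitive elements is φ(506623120462) = 236663175672.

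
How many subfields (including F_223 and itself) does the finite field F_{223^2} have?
F_{223^2} has 2 subfields

The subfields of F_{p^n} are exactly the fields F_{p^d} for d | n (each is the fixed field of the unique index-d subgroup of Gal(F_{p^n}/F_p) ≅ Z/nZ). The divisors of n = 2 are {1, 2}, giving 2 subfields: F_{223^1}, F_{223^2}.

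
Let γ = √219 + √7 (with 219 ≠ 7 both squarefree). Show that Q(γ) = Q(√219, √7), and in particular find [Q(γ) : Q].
[Q(γ) : Q] = 4 (equivalently, Q(γ) = Q(√219, √7))

Obviously Q(γ) ⊆ Q(√219, √7), and [Q(√219, √7):Q] = 4 (since 219, 7 are distinct squarefree integers > 1 with 1533 not a perfect square). To show equality we compute the minimal polynomial of γ. From γ = √219 + √7: γ^2 = 219 + 2√(1533) + 7 = 226 + 2√(1533), so γ^2 - 226 = 2√(1533); squaring, (γ^2 - 226)^2 = 4·1533, i.e. γ^4 - 452γ^2 + 51076 - 6132 = 0, i.e. γ^4 - 452γ^2 + 44944 = 0. So γ is a root of x^4 - 452x^2 + 44944. This polynomial is irreducible over Q: it has no rational root (each ±√219 ± √7 is irrational), and any factorization into two quadratics over Q would force √(1533) ∈ Q (pairing opposite roots) or √219, √7 ∈ Q (other pairings), all impossible. Hence [Q(γ):Q] = 4 = [Q(√219, √7):Q], so Q(γ) = Q(√219, √7).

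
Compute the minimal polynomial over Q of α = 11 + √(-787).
m_α(x) = x^2 - 22x + 908

From α - 11 = √(-787), squaring gives (α - 11)^2 = -787, i.e. α^2 - 22α + 121 = -787, so α^2 - 22α + 908 = 0. The discriminant of x^2 - 22x + 908 is (-22)^2 - 4·(908) = 484 - 3632 = -3148, and 4·(-787) is not a perfect square in Q since -787 is squarefree and ≠ 1. Hence x^2 - 22x + 908 is irreducible over Q and is the minimal polynomial of α.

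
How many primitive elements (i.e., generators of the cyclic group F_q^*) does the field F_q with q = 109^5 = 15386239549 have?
There are φ(15386239548) = 4937112000 primitive elements

F_q^* is cyclic of order q - 1 = 15386239548. A cyclic group of order m has exactly φ(m) generators. Here m = 15386239548 = 2^2 · 3^3 · 31 · 191 · 24061, so the number of primitive elements is φ(15386239548) = 4937112000.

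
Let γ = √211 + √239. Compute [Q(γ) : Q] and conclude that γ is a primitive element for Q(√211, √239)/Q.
[Q(γ) : Q] = 4 (equivalently, Q(γ) = Q(√211, √239))

Obviously Q(γ) ⊆ Q(√211, √239), and [Q(√211, √239):Q] = 4 (since 211, 239 are distinct squarefree integers > 1 with 50429 not a perfect square). To show equality we compute the minimal polynomial of γ. From γ = √211 + √239: γ^2 = 211 + 2√(50429) + 239 = 450 + 2√(50429), so γ^2 - 450 = 2√(50429); squaring, (γ^2 - 450)^2 = 4·50429, i.e. γ^4 - 900γ^2 + 202500 - 201716 = 0, i.e. γ^4 - 900γ^2 + 784 = 0. So γ is a root of x^4 - 900x^2 + 784. This polynomial is irreducible over Q: it has no rational root (each ±√211 ± √239 is irrational), and any factorization into two quadratics over Q would force √(50429) ∈ Q (pairing opposite roots) or √211, √239 ∈ Q (other pairings), all impossible. Hence [Q(γ):Q] = 4 = [Q(√211, √239):Q], so Q(γ) = Q(√211, √239).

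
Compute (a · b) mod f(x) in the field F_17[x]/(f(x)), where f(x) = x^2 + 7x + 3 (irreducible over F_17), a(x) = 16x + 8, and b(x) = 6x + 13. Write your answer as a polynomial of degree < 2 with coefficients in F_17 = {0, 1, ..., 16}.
a · b ≡ 9x + 3 (mod f(x))

Multiply in F_17[x]: a(x)·b(x) = (16x + 8)·(6x + 13) = 11x^2 + x + 2. This has degree ≥ 2, so divide by f(x) over F_17: 11x^2 + x + 2 = (11)·(x^2 + 7x + 3) + (9x + 3). Hence a·b ≡ 9x + 3 (mod f). (F_17[x]/(f) is a field with 17^2 = 289 elements since f is irreducible of degree 2.)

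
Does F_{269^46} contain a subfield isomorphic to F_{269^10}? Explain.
No: F_{269^10} is not a subfield of F_{269^46}

F_{p^m} embeds in F_{p^n} iff m | n. Here 10 ∤ 46 (since 46 = 4·10 + 6 with remainder 6 ≠ 0), so F_{269^10} is not a subfield of F_{269^46}. Equivalently: if it were, the tower law would give 10 = [F_{269^10}:F_269] dividing [F_{269^46}:F_269] = 46, contradiction.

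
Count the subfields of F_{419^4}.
F_{419^4} has 3 subfields

The subfields of F_{p^n} are exactly the fields F_{p^d} for d | n (each is the fixed field of the unique index-d subgroup of Gal(F_{p^n}/F_p) ≅ Z/nZ). The divisors of n = 4 are {1, 2, 4}, giving 3 subfields: F_{419^1}, F_{419^2}, F_{419^4}.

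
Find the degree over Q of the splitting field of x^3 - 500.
[K : Q] = 6

The roots of x^3 - 500 are ∛500, ω∛500, ω^2∛500 where ω = e^(2πi/3) is a primitive cube root of unity, so K = Q(∛500, ω). Now [Q(∛500):Q] = 3 (since 500 is not a perfect cube, x^3 - 500 is irreducible) and [Q(ω):Q] = 2. Both 2 and 3 divide [K:Q], and [K:Q] ≤ 3·2 = 6, so [K:Q] = 6. (Equivalently: Q(∛500) ⊂ R but ω ∉ R, so [K : Q(∛500)] = 2.)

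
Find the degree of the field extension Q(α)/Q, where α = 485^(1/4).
[Q(α):Q] = 4

α is a root of x^4 - 485. By Eisenstein's criterion at the prime p = 5 (which divides the constant term 485 but p^2 = 25 does not, since 485 is squarefree), x^4 - 485 is irreducible over Q. Hence [Q(α):Q] = 4.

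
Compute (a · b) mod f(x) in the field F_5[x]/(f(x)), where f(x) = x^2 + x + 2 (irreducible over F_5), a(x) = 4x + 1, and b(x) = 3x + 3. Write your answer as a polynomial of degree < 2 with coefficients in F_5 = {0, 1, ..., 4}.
a · b ≡ 3x + 4 (mod f(x))

Multiply in F_5[x]: a(x)·b(x) = (4x + 1)·(3x + 3) = 2x^2 + 3. This has degree ≥ 2, so divide by f(x) over F_5: 2x^2 + 3 = (2)·(x^2 + x + 2) + (3x + 4). Hence a·b ≡ 3x + 4 (mod f). (F_5[x]/(f) is a field with 5^2 = 25 elements since f is irreducible of degree 2.)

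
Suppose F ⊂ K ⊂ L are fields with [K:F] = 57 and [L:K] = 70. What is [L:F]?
[L:F] = 3990

The tower law says that for any tower of field extensions F ⊂ K ⊂ L with finite degrees, [L:F] = [L:K] · [K:F]. Here this gives [L:F] = 70 · 57 = 3990.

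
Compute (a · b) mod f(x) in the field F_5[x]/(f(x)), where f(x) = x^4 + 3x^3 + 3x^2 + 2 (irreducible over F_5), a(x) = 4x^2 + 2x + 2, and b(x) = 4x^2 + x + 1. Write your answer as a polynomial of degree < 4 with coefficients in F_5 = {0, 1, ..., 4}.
a · b ≡ 4x^3 + x^2 + 4x (mod f(x))

Multiply in F_5[x]: a(x)·b(x) = (4x^2 + 2x + 2)·(4x^2 + x + 1) = x^4 + 2x^3 + 4x^2 + 4x + 2. This has degree ≥ 4, so divide by f(x) over F_5: x^4 + 2x^3 + 4x^2 + 4x + 2 = (1)·(x^4 + 3x^3 + 3x^2 + 2) + (4x^3 + x^2 + 4x). Hence a·b ≡ 4x^3 + x^2 + 4x (mod f). (F_5[x]/(f) is a field with 5^4 = 625 elements since f is irreducible of degree 4.)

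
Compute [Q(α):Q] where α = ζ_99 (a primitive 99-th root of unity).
[Q(α):Q] = 60

The minimal polynomial of ζ_99 over Q is the 99-th cyclotomic polynomial Φ_99(x), which is irreducible over Q and has degree φ(99) = 60. Hence [Q(α):Q] = φ(99) = 60.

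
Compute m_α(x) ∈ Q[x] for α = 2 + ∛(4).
m_α(x) = x^3 - 6x^2 + 12x - 12

Set β = α - 2 = ∛(4), so β^3 = 4. Then (α - 2)^3 - 4 = 0, i.e. α is a root of g(x) = (x - 2)^3 - 4 = x^3 - 6x^2 + 12x - 12. Since g(x) = h(x - 2) where h(x) = x^3 - 4, and h is irreducible over Q (because 4 is not a perfect cube, so h has no rational root, and a monic cubic with no rational root is irreducible), g is also irreducible (irreducibility is preserved under the substitution x → x - 2). Hence m_α(x) = x^3 - 6x^2 + 12x - 12.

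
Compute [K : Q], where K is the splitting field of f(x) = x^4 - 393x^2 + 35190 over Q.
[K : Q] = 4

Solving the quadratic in x^2: x^2 = (393 ± √(393^2 - 4·35190))/2 = (393 ± √13689)/2 = (393 ± 117)/2, giving x^2 = 255 or x^2 = 138. So f(x) = (x^2 - 255)(x^2 - 138) and the roots of f are ±√255, ±√138. Hence the splitting field is K = Q(√255, √138). Since 255 and 138 are distinct squarefree integers > 1, their product 35190 is not a perfect square, so √138 ∉ Q(√255). By the tower law [K:Q] = [Q(√255,√138):Q(√255)] · [Q(√255):Q] = 2 · 2 = 4.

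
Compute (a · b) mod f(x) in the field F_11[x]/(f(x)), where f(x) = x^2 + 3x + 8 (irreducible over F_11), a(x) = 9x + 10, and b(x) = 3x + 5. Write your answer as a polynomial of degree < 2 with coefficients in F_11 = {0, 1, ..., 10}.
a · b ≡ 5x + 10 (mod f(x))

Multiply in F_11[x]: a(x)·b(x) = (9x + 10)·(3x + 5) = 5x^2 + 9x + 6. This has degree ≥ 2, so divide by f(x) over F_11: 5x^2 + 9x + 6 = (5)·(x^2 + 3x + 8) + (5x + 10). Hence a·b ≡ 5x + 10 (mod f). (F_11[x]/(f) is a field with 11^2 = 121 elements since f is irreducible of degree 2.)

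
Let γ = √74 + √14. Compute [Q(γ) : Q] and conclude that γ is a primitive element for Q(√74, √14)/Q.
[Q(γ) : Q] = 4 (equivalently, Q(γ) = Q(√74, √14))

Obviously Q(γ) ⊆ Q(√74, √14), and [Q(√74, √14):Q] = 4 (since 74, 14 are distinct squarefree integers > 1 with 1036 not a perfect square). To show equality we compute the minimal polynomial of γ. From γ = √74 + √14: γ^2 = 74 + 2√(1036) + 14 = 88 + 2√(1036), so γ^2 - 88 = 2√(1036); squaring, (γ^2 - 88)^2 = 4·1036, i.e. γ^4 - 176γ^2 + 7744 - 4144 = 0, i.e. γ^4 - 176γ^2 + 3600 = 0. So γ is a root of x^4 - 176x^2 + 3600. This polynomial is irreducible over Q: it has no rational root (each ±√74 ± √14 is irrational), and any factorization into two quadratics over Q would force √(1036) ∈ Q (pairing opposite roots) or √74, √14 ∈ Q (other pairings), all impossible. Hence [Q(γ):Q] = 4 = [Q(√74, √14):Q], so Q(γ) = Q(√74, √14).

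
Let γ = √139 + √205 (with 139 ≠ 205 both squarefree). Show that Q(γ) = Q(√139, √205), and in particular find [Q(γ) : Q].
[Q(γ) : Q] = 4 (equivalently, Q(γ) = Q(√139, √205))

Obviously Q(γ) ⊆ Q(√139, √205), and [Q(√139, √205):Q] = 4 (since 139, 205 are distinct squarefree integers > 1 with 28495 not a perfect square). To show equality we compute the minimal polynomial of γ. From γ = √139 + √205: γ^2 = 139 + 2√(28495) + 205 = 344 + 2√(28495), so γ^2 - 344 = 2√(28495); squaring, (γ^2 - 344)^2 = 4·28495, i.e. γ^4 - 688γ^2 + 118336 - 113980 = 0, i.e. γ^4 - 688γ^2 + 4356 = 0. So γ is a root of x^4 - 688x^2 + 4356. This polynomial is irreducible over Q: it has no rational root (each ±√139 ± √205 is irrational), and any factorization into two quadratics over Q would force √(28495) ∈ Q (pairing opposite roots) or √139, √205 ∈ Q (other pairings), all impossible. Hence [Q(γ):Q] = 4 = [Q(√139, √205):Q], so Q(γ) = Q(√139, √205).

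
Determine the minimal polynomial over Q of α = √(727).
m_α(x) = x^2 - 727

α satisfies α^2 - 727 = 0, so x^2 - 727 annihilates α. Since d = 727 is squarefree and ≠ 1, it is not a perfect square in Q, so x^2 - 727 has no rational root and is therefore irreducible over Q (a degree-2 polynomial over a field is irreducible iff it has no root). Hence m_α(x) = x^2 - 727.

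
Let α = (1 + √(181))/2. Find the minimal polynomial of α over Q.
m_α(x) = x^2 - x - 45

From 2α - 1 = √(181), squaring gives (2α - 1)^2 = 181, i.e. 4α^2 - 4α + 1 = 181, so α^2 - α + (1 - 181)/4 = 0. Since 181 ≡ 1 (mod 4), (1 - 181)/4 = -45 ∈ Z. The polynomial x^2 - x - 45 has discriminant 1 - 4·(-45) = 181, which is not a perfect square in Q (d = 181 is squarefree and ≠ 1), so x^2 - x - 45 is irreducible over Q. It is the minimal polynomial of α.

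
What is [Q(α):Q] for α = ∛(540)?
[Q(α):Q] = 3

The minimal polynomial of α is x^3 - 540, irreducible over Q since 540 is not a perfect cube (so x^3 - 540 has no rational root). Hence [Q(α):Q] = deg(m_α) = 3.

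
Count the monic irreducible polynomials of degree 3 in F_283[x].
There are 7554968 monic irreducible polynomials of degree 3 over F_283

Each element of F_{283^3} that lies in no proper subfield is a root of exactly one monic irreducible of degree 3 over F_283, and each such polynomial has 3 distinct roots in F_{283^3}. By Möbius inversion the count is N_283(3) = (1/3) Σ_{d|3} μ(3/d) · 283^d = (1/3)(μ(3)·283^1 + μ(1)·283^3) = 22664904/3 = 7554968.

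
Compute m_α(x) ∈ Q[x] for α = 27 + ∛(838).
m_α(x) = x^3 - 81x^2 + 2187x - 20521

Set β = α - 27 = ∛(838), so β^3 = 838. Then (α - 27)^3 - 838 = 0, i.e. α is a root of g(x) = (x - 27)^3 - 838 = x^3 - 81x^2 + 2187x - 20521. Since g(x) = h(x - 27) where h(x) = x^3 - 838, and h is irreducible over Q (because 838 is not a perfect cube, so h has no rational root, and a monic cubic with no rational root is irreducible), g is also irreducible (irreducibility is preserved under the substitution x → x - 27). Hence m_α(x) = x^3 - 81x^2 + 2187x - 20521.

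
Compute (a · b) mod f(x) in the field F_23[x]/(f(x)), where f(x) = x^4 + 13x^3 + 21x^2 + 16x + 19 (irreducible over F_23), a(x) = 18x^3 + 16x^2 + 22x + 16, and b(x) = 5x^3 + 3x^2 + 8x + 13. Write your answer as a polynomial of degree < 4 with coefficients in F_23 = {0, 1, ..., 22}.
a · b ≡ 14x^3 + 4x^2 + 11x + 3 (mod f(x))

Multiply in F_23[x]: a(x)·b(x) = (18x^3 + 16x^2 + 22x + 16)·(5x^3 + 3x^2 + 8x + 13) = 21x^6 + 19x^5 + 3x^4 + 2x^3 + 18x^2 + 1. This has degree ≥ 4, so divide by f(x) over F_23: 21x^6 + 19x^5 + 3x^4 + 2x^3 + 18x^2 + 1 = (21x^2 + 22x + 12)·(x^4 + 13x^3 + 21x^2 + 16x + 19) + (14x^3 + 4x^2 + 11x + 3). Hence a·b ≡ 14x^3 + 4x^2 + 11x + 3 (mod f). (F_23[x]/(f) is a field with 23^4 = 279841 elements since f is irreducible of degree 4.)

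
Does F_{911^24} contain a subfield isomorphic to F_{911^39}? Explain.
No: F_{911^39} is not a subfield of F_{911^24}

F_{p^m} embeds in F_{p^n} iff m | n. Here 39 ∤ 24 (since 24 = 0·39 + 24 with remainder 24 ≠ 0), so F_{911^39} is not a subfield of F_{911^24}. Equivalently: if it were, the tower law would give 39 = [F_{911^39}:F_911] dividing [F_{911^24}:F_911] = 24, contradiction.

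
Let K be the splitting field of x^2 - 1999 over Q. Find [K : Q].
[K : Q] = 2

f(x) = x^2 - 1999 factors as (x - √1999)(x + √1999). The splitting field is K = Q(√1999). Since 1999 is squarefree and > 1, it is not a perfect square, so x^2 - 1999 is irreducible over Q and [Q(√1999) : Q] = 2. Hence [K : Q] = 2.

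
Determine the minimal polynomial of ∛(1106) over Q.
m_α(x) = x^3 - 1106

α satisfies α^3 = 1106, so x^3 - 1106 annihilates α. By the rational root test, a rational root p/q (in lowest terms) of x^3 - 1106 would satisfy p^3 = 1106 q^3, forcing q = 1 and p^3 = 1106; but 1106 is not a perfect cube, contradiction. A monic cubic over Q with no rational root is irreducible (any nontrivial factorization would include a linear factor). Hence x^3 - 1106 is the minimal polynomial of α, and in particular [Q(α):Q] = 3.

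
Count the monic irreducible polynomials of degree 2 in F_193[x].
There are 18528 monic irreducible polynomials of degree 2 over F_193

Each element of F_{193^2} that lies in no proper subfield is a root of exactly one monic irreducible of degree 2 over F_193, and each such polynomial has 2 distinct roots in F_{193^2}. By Möbius inversion the count is N_193(2) = (1/2) Σ_{d|2} μ(2/d) · 193^d = (1/2)(μ(2)·193^1 + μ(1)·193^2) = 37056/2 = 18528.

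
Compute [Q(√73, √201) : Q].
[Q(√73, √201) : Q] = 4

[Q(√73):Q] = 2 (min poly x^2 - 73, irreducible since 73 is squarefree > 1). For the top step, suppose √201 ∈ Q(√73), say √201 = c + d√73 with c, d ∈ Q. Squaring: 201 = c^2 + 73d^2 + 2cd√73. Since √73 ∉ Q this forces 2cd = 0. If d = 0 then √201 = c ∈ Q, contradicting 201 squarefree > 1. If c = 0 then 201 = 73d^2, so 73·201 = (73d)^2 is a perfect square in Q — but 73·201 = 14673 is not a perfect square (since 73 and 201 are distinct squarefree integers). Contradiction. Hence √201 ∉ Q(√73), so x^2 - 201 stays irreducible over Q(√73) and [Q(√73, √201) : Q(√73)] = 2. By the tower law, [Q(√73, √201) : Q] = 2 · 2 = 4.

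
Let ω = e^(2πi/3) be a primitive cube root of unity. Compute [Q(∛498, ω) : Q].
[Q(∛498, ω) : Q] = 6

[Q(∛498):Q] = 3 (min poly x^3 - 498, irreducible since 498 is not a perfect cube). [Q(ω):Q] = 2 (min poly x^2 + x + 1). Since Q(∛498) ⊂ R and ω ∉ R, we have ω ∉ Q(∛498), so x^2 + x + 1 remains irreducible over Q(∛498) and [Q(∛498, ω) : Q(∛498)] = 2. By the tower law, [Q(∛498, ω) : Q] = 3 · 2 = 6. (In fact Q(∛498, ω) is the splitting field of x^3 - 498 over Q.)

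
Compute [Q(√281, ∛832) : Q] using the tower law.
[Q(√281, ∛832) : Q] = 6

Let L = Q(√281, ∛832). Since Q(√281) ⊂ L and [Q(√281):Q] = 2, the tower law gives 2 | [L:Q]. Likewise Q(∛832) ⊂ L with [Q(∛832):Q] = 3 (because 832 is not a perfect cube), so 3 | [L:Q]. As gcd(2,3) = 1, [L:Q] is divisible by 6. Conversely L is generated over Q by √281 and ∛832, so [L:Q] ≤ 2·3 = 6. Therefore [Q(√281, ∛832) : Q] = 6.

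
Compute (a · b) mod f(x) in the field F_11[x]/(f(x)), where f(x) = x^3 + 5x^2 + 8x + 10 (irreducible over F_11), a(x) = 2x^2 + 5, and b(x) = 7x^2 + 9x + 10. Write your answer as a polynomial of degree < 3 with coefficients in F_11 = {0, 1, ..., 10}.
a · b ≡ 5x^2 + 2x + 9 (mod f(x))

Multiply in F_11[x]: a(x)·b(x) = (2x^2 + 5)·(7x^2 + 9x + 10) = 3x^4 + 7x^3 + x + 6. This has degree ≥ 3, so divide by f(x) over F_11: 3x^4 + 7x^3 + x + 6 = (3x + 3)·(x^3 + 5x^2 + 8x + 10) + (5x^2 + 2x + 9). Hence a·b ≡ 5x^2 + 2x + 9 (mod f). (F_11[x]/(f) is a field with 11^3 = 1331 elements since f is irreducible of degree 3.)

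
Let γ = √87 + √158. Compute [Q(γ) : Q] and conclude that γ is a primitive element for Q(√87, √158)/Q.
[Q(γ) : Q] = 4 (equivalently, Q(γ) = Q(√87, √158))

Obviously Q(γ) ⊆ Q(√87, √158), and [Q(√87, √158):Q] = 4 (since 87, 158 are distinct squarefree integers > 1 with 13746 not a perfect square). To show equality we compute the minimal polynomial of γ. From γ = √87 + √158: γ^2 = 87 + 2√(13746) + 158 = 245 + 2√(13746), so γ^2 - 245 = 2√(13746); squaring, (γ^2 - 245)^2 = 4·13746, i.e. γ^4 - 490γ^2 + 60025 - 54984 = 0, i.e. γ^4 - 490γ^2 + 5041 = 0. So γ is a root of x^4 - 490x^2 + 5041. This polynomial is irreducible over Q: it has no rational root (each ±√87 ± √158 is irrational), and any factorization into two quadratics over Q would force √(13746) ∈ Q (pairing opposite roots) or √87, √158 ∈ Q (other pairings), all impossible. Hence [Q(γ):Q] = 4 = [Q(√87, √158):Q], so Q(γ) = Q(√87, √158).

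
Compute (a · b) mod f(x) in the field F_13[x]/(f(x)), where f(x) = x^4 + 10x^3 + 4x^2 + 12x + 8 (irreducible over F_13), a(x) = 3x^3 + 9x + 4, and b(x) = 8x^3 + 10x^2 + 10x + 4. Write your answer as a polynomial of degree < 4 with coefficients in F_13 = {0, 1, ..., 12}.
a · b ≡ 10x^3 + x^2 + x + 3 (mod f(x))

Multiply in F_13[x]: a(x)·b(x) = (3x^3 + 9x + 4)·(8x^3 + 10x^2 + 10x + 4) = 11x^6 + 4x^5 + 11x^4 + 4x^3 + 11x + 3. This has degree ≥ 4, so divide by f(x) over F_13: 11x^6 + 4x^5 + 11x^4 + 4x^3 + 11x + 3 = (11x^2 + 11x)·(x^4 + 10x^3 + 4x^2 + 12x + 8) + (10x^3 + x^2 + x + 3). Hence a·b ≡ 10x^3 + x^2 + x + 3 (mod f). (F_13[x]/(f) is a field with 13^4 = 28561 elements since f is irreducible of degree 4.)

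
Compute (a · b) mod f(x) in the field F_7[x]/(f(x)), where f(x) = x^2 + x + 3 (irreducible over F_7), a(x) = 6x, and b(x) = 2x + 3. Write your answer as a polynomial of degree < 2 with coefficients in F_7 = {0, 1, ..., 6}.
a · b ≡ 6x + 6 (mod f(x))

Multiply in F_7[x]: a(x)·b(x) = (6x)·(2x + 3) = 5x^2 + 4x. This has degree ≥ 2, so divide by f(x) over F_7: 5x^2 + 4x = (5)·(x^2 + x + 3) + (6x + 6). Hence a·b ≡ 6x + 6 (mod f). (F_7[x]/(f) is a field with 7^2 = 49 elements since f is irreducible of degree 2.)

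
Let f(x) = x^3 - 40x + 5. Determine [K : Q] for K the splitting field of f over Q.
[K : Q] = 6

By the rational root test, any rational root of the monic integer polynomial f(x) = x^3 - 40x + 5 must be an integer dividing the constant term 5, i.e. one of ±{1, 5}. Evaluating: f(1) = -34, f(-1) = 44, f(5) = -70, f(-5) = 80; none is 0, so f has no rational root and is therefore irreducible over Q (a cubic with no linear factor over a field is irreducible). For an irreducible cubic, the Galois group is A_3 or S_3 according as the discriminant disc(f) = -4a^3 - 27b^2 = -4·(-40)^3 - 27·(5)^2 = 255325 is or is not a square in Q. Here disc(f) = 255325 is not a perfect square in Q, so the Galois group of f over Q is not contained in A_3 and must be all of S_3. The splitting field has degree |S_3| = 6 over Q, so [K : Q] = 6.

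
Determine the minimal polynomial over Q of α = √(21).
m_α(x) = x^2 - 21

α satisfies α^2 - 21 = 0, so x^2 - 21 annihilates α. Since d = 21 is squarefree and ≠ 1, it is not a perfect square in Q, so x^2 - 21 has no rational root and is therefore irreducible over Q (a degree-2 polynomial over a field is irreducible iff it has no root). Hence m_α(x) = x^2 - 21.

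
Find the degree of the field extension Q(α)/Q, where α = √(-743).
[Q(α):Q] = 2

[Q(α):Q] equals the degree of the minimal polynomial of α. Here α^2 = -743 and x^2 + 743 is irreducible (d = -743 is squarefree, ≠ 1, hence not a square), so deg(m_α) = 2. Thus [Q(α):Q] = 2.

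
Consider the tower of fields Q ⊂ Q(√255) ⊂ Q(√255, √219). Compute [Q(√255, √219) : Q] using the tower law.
[Q(√255, √219) : Q] = 4

[Q(√255):Q] = 2 (min poly x^2 - 255, irreducible since 255 is squarefree > 1). For the top step, suppose √219 ∈ Q(√255), say √219 = c + d√255 with c, d ∈ Q. Squaring: 219 = c^2 + 255d^2 + 2cd√255. Since √255 ∉ Q this forces 2cd = 0. If d = 0 then √219 = c ∈ Q, contradicting 219 squarefree > 1. If c = 0 then 219 = 255d^2, so 255·219 = (255d)^2 is a perfect square in Q — but 255·219 = 55845 is not a perfect square (since 255 and 219 are distinct squarefree integers). Contradiction. Hence √219 ∉ Q(√255), so x^2 - 219 stays irreducible over Q(√255) and [Q(√255, √219) : Q(√255)] = 2. By the tower law, [Q(√255, √219) : Q] = 2 · 2 = 4.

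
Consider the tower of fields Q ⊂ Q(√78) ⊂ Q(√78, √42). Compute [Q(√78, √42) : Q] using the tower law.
[Q(√78, √42) : Q] = 4

[Q(√78):Q] = 2 (min poly x^2 - 78, irreducible since 78 is squarefree > 1). For the top step, suppose √42 ∈ Q(√78), say √42 = c + d√78 with c, d ∈ Q. Squaring: 42 = c^2 + 78d^2 + 2cd√78. Since √78 ∉ Q this forces 2cd = 0. If d = 0 then √42 = c ∈ Q, contradicting 42 squarefree > 1. If c = 0 then 42 = 78d^2, so 78·42 = (78d)^2 is a perfect square in Q — but 78·42 = 3276 is not a perfect square (since 78 and 42 are distinct squarefree integers). Contradiction. Hence √42 ∉ Q(√78), so x^2 - 42 stays irreducible over Q(√78) and [Q(√78, √42) : Q(√78)] = 2. By the tower law, [Q(√78, √42) : Q] = 2 · 2 = 4.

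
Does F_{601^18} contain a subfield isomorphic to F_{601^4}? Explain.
No: F_{601^4} is not a subfield of F_{601^18}

F_{p^m} embeds in F_{p^n} iff m | n. Here 4 ∤ 18 (since 18 = 4·4 + 2 with remainder 2 ≠ 0), so F_{601^4} is not a subfield of F_{601^18}. Equivalently: if it were, the tower law would give 4 = [F_{601^4}:F_601] dividing [F_{601^18}:F_601] = 18, contradiction.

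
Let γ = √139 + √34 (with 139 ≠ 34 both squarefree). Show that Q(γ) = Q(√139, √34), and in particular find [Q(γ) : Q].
[Q(γ) : Q] = 4 (equivalently, Q(γ) = Q(√139, √34))

Obviously Q(γ) ⊆ Q(√139, √34), and [Q(√139, √34):Q] = 4 (since 139, 34 are distinct squarefree integers > 1 with 4726 not a perfect square). To show equality we compute the minimal polynomial of γ. From γ = √139 + √34: γ^2 = 139 + 2√(4726) + 34 = 173 + 2√(4726), so γ^2 - 173 = 2√(4726); squaring, (γ^2 - 173)^2 = 4·4726, i.e. γ^4 - 346γ^2 + 29929 - 18904 = 0, i.e. γ^4 - 346γ^2 + 11025 = 0. So γ is a root of x^4 - 346x^2 + 11025. This polynomial is irreducible over Q: it has no rational root (each ±√139 ± √34 is irrational), and any factorization into two quadratics over Q would force √(4726) ∈ Q (pairing opposite roots) or √139, √34 ∈ Q (other pairings), all impossible. Hence [Q(γ):Q] = 4 = [Q(√139, √34):Q], so Q(γ) = Q(√139, √34).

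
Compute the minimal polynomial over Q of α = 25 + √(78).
m_α(x) = x^2 - 50x + 547

From α - 25 = √(78), squaring gives (α - 25)^2 = 78, i.e. α^2 - 50α + 625 = 78, so α^2 - 50α + 547 = 0. The discriminant of x^2 - 50x + 547 is (-50)^2 - 4·(547) = 2500 - 2188 = 312, and 4·(78) is not a perfect square in Q since 78 is squarefree and ≠ 1. Hence x^2 - 50x + 547 is irreducible over Q and is the minimal polynomial of α.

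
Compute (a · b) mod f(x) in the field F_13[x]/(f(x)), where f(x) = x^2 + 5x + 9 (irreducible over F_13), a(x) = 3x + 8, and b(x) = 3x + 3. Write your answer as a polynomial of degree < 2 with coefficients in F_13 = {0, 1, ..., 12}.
a · b ≡ x + 8 (mod f(x))

Multiply in F_13[x]: a(x)·b(x) = (3x + 8)·(3x + 3) = 9x^2 + 7x + 11. This has degree ≥ 2, so divide by f(x) over F_13: 9x^2 + 7x + 11 = (9)·(x^2 + 5x + 9) + (x + 8). Hence a·b ≡ x + 8 (mod f). (F_13[x]/(f) is a field with 13^2 = 169 elements since f is irreducible of degree 2.)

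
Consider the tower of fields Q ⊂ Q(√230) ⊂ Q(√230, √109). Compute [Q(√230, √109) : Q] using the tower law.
[Q(√230, √109) : Q] = 4

[Q(√230):Q] = 2 (min poly x^2 - 230, irreducible since 230 is squarefree > 1). For the top step, suppose √109 ∈ Q(√230), say √109 = c + d√230 with c, d ∈ Q. Squaring: 109 = c^2 + 230d^2 + 2cd√230. Since √230 ∉ Q this forces 2cd = 0. If d = 0 then √109 = c ∈ Q, contradicting 109 squarefree > 1. If c = 0 then 109 = 230d^2, so 230·109 = (230d)^2 is a perfect square in Q — but 230·109 = 25070 is not a perfect square (since 230 and 109 are distinct squarefree integers). Contradiction. Hence √109 ∉ Q(√230), so x^2 - 109 stays irreducible over Q(√230) and [Q(√230, √109) : Q(√230)] = 2. By the tower law, [Q(√230, √109) : Q] = 2 · 2 = 4.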